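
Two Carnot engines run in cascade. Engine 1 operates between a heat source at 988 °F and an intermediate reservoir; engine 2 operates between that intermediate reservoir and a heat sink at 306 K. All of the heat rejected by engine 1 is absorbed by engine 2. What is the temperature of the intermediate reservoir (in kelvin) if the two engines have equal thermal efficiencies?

T_m ≈ 496 K

T_H = 988 °F → (988 − 32) × 5/9 = 531.11 °C = 804.26 K.
Equal efficiencies require 1 − T_m/T_H = 1 − T_C/T_m, i.e. T_m/T_H = T_C/T_m, so T_m = √(T_H·T_C) = √(804.26 × 306.00) = 496 K.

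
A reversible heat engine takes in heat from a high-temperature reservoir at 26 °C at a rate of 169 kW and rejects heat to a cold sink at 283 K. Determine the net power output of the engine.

T_H = 26 °C → 26 + 273.15 = 299.15 K.
Carnot efficiency: η = 1 − T_C/T_H = 1 − 283.00/299.15 = 0.0540.
W = η·Q_H = 0.0540 × 169 = 9.12 kW.

Ẇ ≈ 9.12 kW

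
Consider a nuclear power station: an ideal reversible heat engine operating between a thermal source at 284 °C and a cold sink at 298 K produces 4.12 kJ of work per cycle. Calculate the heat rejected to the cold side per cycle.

T_H = 284 °C → 284 + 273.15 = 557.15 K.
The Carnot efficiency is η = 1 − T_C/T_H = 1 − 298.00/557.15 = 0.4651.
Since Q_C/Q_H = T_C/T_H and Q_H = W/η, Q_C = W·T_C/(T_H − T_C) = 4.12 × 298.00/259.15 = 4.74 kJ.

Q_C ≈ 4.74 kJ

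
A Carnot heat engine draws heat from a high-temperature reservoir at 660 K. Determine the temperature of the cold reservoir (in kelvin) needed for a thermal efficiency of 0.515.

T_C ≈ 320 K

From η = 1 − T_C/T_H, T_C = T_H·(1 − η) = 660.00 × (1 − 0.515) = 320 K.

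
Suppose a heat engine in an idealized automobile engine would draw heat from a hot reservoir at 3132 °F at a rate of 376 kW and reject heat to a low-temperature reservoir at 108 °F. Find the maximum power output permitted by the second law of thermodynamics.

Ẇ_max ≈ 317 kW

T_H = 3132 °F → (3132 − 32) × 5/9 = 1722.22 °C = 1995.37 K.
T_C = 108 °F → (108 − 32) × 5/9 = 42.22 °C = 315.37 K.
The upper bound on efficiency is η_max = 1 − T_C/T_H = 1 − 315.37/1995.37 = 0.8419.
W_max = η_max · Q_H = 0.8419 × 376 = 317 kW.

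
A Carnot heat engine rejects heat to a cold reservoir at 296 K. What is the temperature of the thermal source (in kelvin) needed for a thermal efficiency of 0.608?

T_H ≈ 755 K

From η = 1 − T_C/T_H, solving for T_H gives T_H = T_C/(1 − η) = 296.00/(1 − 0.608) = 755 K.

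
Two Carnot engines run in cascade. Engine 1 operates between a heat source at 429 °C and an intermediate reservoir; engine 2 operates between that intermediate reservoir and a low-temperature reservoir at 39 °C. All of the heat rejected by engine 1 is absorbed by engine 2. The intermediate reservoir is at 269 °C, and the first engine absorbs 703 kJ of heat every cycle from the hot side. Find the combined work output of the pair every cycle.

T_H = 429 °C → 429 + 273.15 = 702.15 K.
T_C = 39 °C → 39 + 273.15 = 312.15 K.
Two reversible stages in series are equivalent to a single Carnot engine between T_H and T_C, so η_total = 1 − T_C/T_H = 1 − 312.15/702.15 = 0.5554.
W_total = η_total · Q_H = 0.5554 × 703 = 390 kJ.

W_total ≈ 390 kJ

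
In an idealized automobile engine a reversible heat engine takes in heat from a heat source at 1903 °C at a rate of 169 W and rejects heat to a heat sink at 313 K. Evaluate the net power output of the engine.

Ẇ ≈ 145 W

T_H = 1903 °C → 1903 + 273.15 = 2176.15 K.
Since the cycle is reversible, η = 1 − T_C/T_H = 1 − 313.00/2176.15 = 0.8562.
W = η·Q_H = 0.8562 × 169 = 145 W.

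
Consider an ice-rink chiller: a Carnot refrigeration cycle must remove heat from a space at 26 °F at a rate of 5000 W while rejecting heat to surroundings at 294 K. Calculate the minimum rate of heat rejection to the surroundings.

Q̇_H ≈ 5448 W

T_C = 26 °F → (26 − 32) × 5/9 = -3.33 °C = 269.82 K.
For a reversible cycle Q_H/Q_C = T_H/T_C, so Q_H = Q_C·T_H/T_C = 5000 × 294.00/269.82 = 5448 W.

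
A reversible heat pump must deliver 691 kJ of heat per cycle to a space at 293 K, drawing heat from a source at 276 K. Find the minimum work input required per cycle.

For a reversible heat pump, COP_HP = T_H/(T_H − T_C) = 293.00/17.00 = 17.2353.
W = Q_H/COP_HP = 691/17.2353 = 40.1 kJ.

W_in ≈ 40.1 kJ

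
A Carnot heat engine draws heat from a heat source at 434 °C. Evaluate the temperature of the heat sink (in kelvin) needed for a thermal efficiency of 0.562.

T_C ≈ 310 K

T_H = 434 °C → 434 + 273.15 = 707.15 K.
From η = 1 − T_C/T_H, T_C = T_H·(1 − η) = 707.15 × (1 − 0.562) = 310 K.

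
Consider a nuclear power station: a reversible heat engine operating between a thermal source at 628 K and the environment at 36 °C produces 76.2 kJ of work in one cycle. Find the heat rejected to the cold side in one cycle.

Q_C ≈ 73.9 kJ

T_C = 36 °C → 36 + 273.15 = 309.15 K.
The Carnot efficiency is η = 1 − T_C/T_H = 1 − 309.15/628.00 = 0.5077.
Since Q_C/Q_H = T_C/T_H and Q_H = W/η, Q_C = W·T_C/(T_H − T_C) = 76.2 × 309.15/318.85 = 73.9 kJ.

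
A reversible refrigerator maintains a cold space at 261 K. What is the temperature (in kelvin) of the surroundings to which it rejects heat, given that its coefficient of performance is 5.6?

T_H ≈ 308 K

COP_R = T_C/(T_H − T_C) ⇒ T_H = T_C·(1 + 1/COP_R) = 261.00 × (1 + 1/5.6) = 308 K.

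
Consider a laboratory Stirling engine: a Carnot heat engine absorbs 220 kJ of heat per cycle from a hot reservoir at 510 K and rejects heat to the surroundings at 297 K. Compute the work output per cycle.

W ≈ 91.9 kJ

Carnot efficiency: η = 1 − T_C/T_H = 1 − 297.00/510.00 = 0.4176.
W = η·Q_H = 0.4176 × 220 = 91.9 kJ.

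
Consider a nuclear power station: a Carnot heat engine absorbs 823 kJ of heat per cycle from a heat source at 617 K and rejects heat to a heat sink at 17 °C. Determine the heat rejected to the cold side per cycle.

Q_C ≈ 387 kJ

T_C = 17 °C → 17 + 273.15 = 290.15 K.
For a reversible engine, η = 1 − T_C/T_H = 1 − 290.15/617.00 = 0.5297.
For a reversible cycle Q_C/Q_H = T_C/T_H, so Q_C = 823 × 290.15/617.00 = 387 kJ.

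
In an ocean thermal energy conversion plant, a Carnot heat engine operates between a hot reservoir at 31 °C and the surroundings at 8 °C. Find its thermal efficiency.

T_H = 31 °C → 31 + 273.15 = 304.15 K.
T_C = 8 °C → 8 + 273.15 = 281.15 K.
Since the cycle is reversible, η = 1 − T_C/T_H = 1 − 281.15/304.15 = 0.07562.

η ≈ 0.07562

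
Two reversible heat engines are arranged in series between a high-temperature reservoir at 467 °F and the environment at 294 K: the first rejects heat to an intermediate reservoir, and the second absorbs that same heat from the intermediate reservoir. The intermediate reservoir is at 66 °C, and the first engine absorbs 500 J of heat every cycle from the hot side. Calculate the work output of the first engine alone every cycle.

W₁ ≈ 171 J

T_H = 467 °F → (467 − 32) × 5/9 = 241.67 °C = 514.82 K.
T_m = 66 °C → 66 + 273.15 = 339.15 K.
First-stage efficiency η₁ = 1 − T_m/T_H = 1 − 339.15/514.82 = 0.3412.
W₁ = η₁·Q_H = 0.3412 × 500 = 171 J.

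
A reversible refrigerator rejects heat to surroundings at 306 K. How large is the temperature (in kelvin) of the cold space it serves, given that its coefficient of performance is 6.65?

COP_R = T_C/(T_H − T_C) ⇒ T_C = T_H·COP_R/(1 + COP_R) = 306.00 × 6.65/(1 + 6.65) = 266.0 K.

T_C ≈ 266.0 K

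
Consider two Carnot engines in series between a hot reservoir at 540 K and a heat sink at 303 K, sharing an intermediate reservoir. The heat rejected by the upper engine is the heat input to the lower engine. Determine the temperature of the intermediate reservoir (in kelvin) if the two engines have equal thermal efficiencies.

T_m ≈ 404 K

Equal efficiencies require 1 − T_m/T_H = 1 − T_C/T_m, i.e. T_m/T_H = T_C/T_m, so T_m = √(T_H·T_C) = √(540.00 × 303.00) = 404 K.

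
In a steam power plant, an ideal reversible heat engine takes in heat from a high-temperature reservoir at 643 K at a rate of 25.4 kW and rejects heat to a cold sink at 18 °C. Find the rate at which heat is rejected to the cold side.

T_C = 18 °C → 18 + 273.15 = 291.15 K.
For a reversible engine, η = 1 − T_C/T_H = 1 − 291.15/643.00 = 0.5472.
For a reversible cycle Q_C/Q_H = T_C/T_H, so Q_C = 25.4 × 291.15/643.00 = 11.5 kW.

Q̇_C ≈ 11.5 kW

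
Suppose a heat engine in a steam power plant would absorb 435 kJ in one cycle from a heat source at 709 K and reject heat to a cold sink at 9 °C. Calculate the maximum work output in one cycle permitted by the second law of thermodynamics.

W_max ≈ 262 kJ

T_C = 9 °C → 9 + 273.15 = 282.15 K.
By the Carnot theorem, η_max = 1 − T_C/T_H = 1 − 282.15/709.00 = 0.6020.
W_max = η_max · Q_H = 0.6020 × 435 = 262 kJ.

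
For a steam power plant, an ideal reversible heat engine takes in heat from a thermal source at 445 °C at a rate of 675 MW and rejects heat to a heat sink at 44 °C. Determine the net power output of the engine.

T_H = 445 °C → 445 + 273.15 = 718.15 K.
T_C = 44 °C → 44 + 273.15 = 317.15 K.
Carnot efficiency: η = 1 − T_C/T_H = 1 − 317.15/718.15 = 0.5584.
W = η·Q_H = 0.5584 × 675 = 377 MW.

Ẇ ≈ 377 MW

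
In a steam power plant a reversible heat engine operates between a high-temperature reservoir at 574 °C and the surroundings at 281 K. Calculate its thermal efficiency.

η ≈ 0.668

T_H = 574 °C → 574 + 273.15 = 847.15 K.
η_rev = 1 − T_C/T_H = 1 − 281.00/847.15 = 0.668.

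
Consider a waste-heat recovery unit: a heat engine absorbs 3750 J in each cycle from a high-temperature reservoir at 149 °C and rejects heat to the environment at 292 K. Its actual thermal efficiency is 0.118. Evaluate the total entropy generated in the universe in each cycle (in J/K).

ΔS_univ ≈ 2.444 J/K

T_H = 149 °C → 149 + 273.15 = 422.15 K.
W = η·Q_H = 0.118 × 3750 = 442.5 J, so Q_C = Q_H − W = 3308 J.
Entropy balance on the reservoirs: −Q_H/T_H = -8.883 J/K, +Q_C/T_C = 11.33 J/K.
ΔS_univ = −Q_H/T_H + Q_C/T_C = 2.444 J/K (> 0, since η = 0.118 < η_Carnot = 0.308).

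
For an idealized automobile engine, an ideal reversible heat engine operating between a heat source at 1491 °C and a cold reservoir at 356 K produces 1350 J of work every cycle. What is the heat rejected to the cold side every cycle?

T_H = 1491 °C → 1491 + 273.15 = 1764.15 K.
The Carnot efficiency is η = 1 − T_C/T_H = 1 − 356.00/1764.15 = 0.7982.
Since Q_C/Q_H = T_C/T_H and Q_H = W/η, Q_C = W·T_C/(T_H − T_C) = 1350 × 356.00/1408.15 = 341 J.

Q_C ≈ 341 J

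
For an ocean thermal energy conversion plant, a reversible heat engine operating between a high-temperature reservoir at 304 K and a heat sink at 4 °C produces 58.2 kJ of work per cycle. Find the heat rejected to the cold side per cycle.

T_C = 4 °C → 4 + 273.15 = 277.15 K.
η_rev = 1 − T_C/T_H = 1 − 277.15/304.00 = 0.0883.
Since Q_C/Q_H = T_C/T_H and Q_H = W/η, Q_C = W·T_C/(T_H − T_C) = 58.2 × 277.15/26.85 = 601 kJ.

Q_C ≈ 601 kJ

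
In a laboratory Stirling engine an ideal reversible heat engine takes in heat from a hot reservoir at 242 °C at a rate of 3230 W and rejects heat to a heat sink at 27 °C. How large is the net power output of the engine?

T_H = 242 °C → 242 + 273.15 = 515.15 K.
T_C = 27 °C → 27 + 273.15 = 300.15 K.
Since the cycle is reversible, η = 1 − T_C/T_H = 1 − 300.15/515.15 = 0.4174.
W = η·Q_H = 0.4174 × 3230 = 1348 W.

Ẇ ≈ 1348 W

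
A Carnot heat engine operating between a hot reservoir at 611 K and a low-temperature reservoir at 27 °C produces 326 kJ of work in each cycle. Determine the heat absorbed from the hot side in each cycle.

Q_H ≈ 640.8 kJ

T_C = 27 °C → 27 + 273.15 = 300.15 K.
The Carnot efficiency is η = 1 − T_C/T_H = 1 − 300.15/611.00 = 0.5088.
Q_H = W/η = 326/0.5088 = 640.8 kJ.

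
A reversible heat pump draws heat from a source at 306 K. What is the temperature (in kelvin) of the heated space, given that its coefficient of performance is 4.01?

T_H ≈ 408 K

COP_HP = T_H/(T_H − T_C) ⇒ T_H = T_C·COP_HP/(COP_HP − 1) = 306.00 × 4.01/(4.01 − 1) = 408 K.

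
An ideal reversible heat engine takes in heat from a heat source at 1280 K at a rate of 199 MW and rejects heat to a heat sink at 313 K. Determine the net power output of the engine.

Ẇ ≈ 150.3 MW

The Carnot efficiency is η = 1 − T_C/T_H = 1 − 313.00/1280.00 = 0.7555.
W = η·Q_H = 0.7555 × 199 = 150.3 MW.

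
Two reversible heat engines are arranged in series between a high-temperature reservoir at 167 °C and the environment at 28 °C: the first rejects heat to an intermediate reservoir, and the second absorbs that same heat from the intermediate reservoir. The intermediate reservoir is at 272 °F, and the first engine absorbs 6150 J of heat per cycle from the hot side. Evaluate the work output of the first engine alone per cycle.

T_H = 167 °C → 167 + 273.15 = 440.15 K.
T_C = 28 °C → 28 + 273.15 = 301.15 K.
T_m = 272 °F → (272 − 32) × 5/9 = 133.33 °C = 406.48 K.
First-stage efficiency η₁ = 1 − T_m/T_H = 1 − 406.48/440.15 = 0.0765.
W₁ = η₁·Q_H = 0.0765 × 6150 = 470.4 J.

W₁ ≈ 470.4 J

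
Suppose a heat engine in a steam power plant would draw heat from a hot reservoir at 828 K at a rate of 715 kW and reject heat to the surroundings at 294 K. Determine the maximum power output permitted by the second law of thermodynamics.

Ẇ_max ≈ 461.1 kW

No engine can exceed the Carnot limit: η_max = 1 − T_C/T_H = 1 − 294.00/828.00 = 0.6449.
W_max = η_max · Q_H = 0.6449 × 715 = 461.1 kW.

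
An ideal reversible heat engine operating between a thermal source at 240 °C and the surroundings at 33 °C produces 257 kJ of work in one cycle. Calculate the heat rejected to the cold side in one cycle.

T_H = 240 °C → 240 + 273.15 = 513.15 K.
T_C = 33 °C → 33 + 273.15 = 306.15 K.
Since the cycle is reversible, η = 1 − T_C/T_H = 1 − 306.15/513.15 = 0.4034.
Since Q_C/Q_H = T_C/T_H and Q_H = W/η, Q_C = W·T_C/(T_H − T_C) = 257 × 306.15/207.00 = 380.1 kJ.

Q_C ≈ 380.1 kJ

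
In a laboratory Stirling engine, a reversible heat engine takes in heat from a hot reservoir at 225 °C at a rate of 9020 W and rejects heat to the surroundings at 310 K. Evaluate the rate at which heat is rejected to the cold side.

Q̇_C ≈ 5610 W

T_H = 225 °C → 225 + 273.15 = 498.15 K.
The Carnot efficiency is η = 1 − T_C/T_H = 1 − 310.00/498.15 = 0.3777.
For a reversible cycle Q_C/Q_H = T_C/T_H, so Q_C = 9020 × 310.00/498.15 = 5610 W.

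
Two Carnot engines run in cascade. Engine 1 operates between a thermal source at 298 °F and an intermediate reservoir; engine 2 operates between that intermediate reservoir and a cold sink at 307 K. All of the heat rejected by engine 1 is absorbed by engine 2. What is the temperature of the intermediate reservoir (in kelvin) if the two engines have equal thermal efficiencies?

T_m ≈ 359 K

T_H = 298 °F → (298 − 32) × 5/9 = 147.78 °C = 420.93 K.
Equal efficiencies require 1 − T_m/T_H = 1 − T_C/T_m, i.e. T_m/T_H = T_C/T_m, so T_m = √(T_H·T_C) = √(420.93 × 307.00) = 359 K.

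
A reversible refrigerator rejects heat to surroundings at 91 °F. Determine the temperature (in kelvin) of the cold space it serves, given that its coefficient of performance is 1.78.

T_C ≈ 196 K

T_H = 91 °F → (91 − 32) × 5/9 = 32.78 °C = 305.93 K.
COP_R = T_C/(T_H − T_C) ⇒ T_C = T_H·COP_R/(1 + COP_R) = 305.93 × 1.78/(1 + 1.78) = 196 K.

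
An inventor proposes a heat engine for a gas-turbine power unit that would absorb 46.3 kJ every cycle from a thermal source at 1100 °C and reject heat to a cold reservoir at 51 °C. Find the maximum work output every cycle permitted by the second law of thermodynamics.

T_H = 1100 °C → 1100 + 273.15 = 1373.15 K.
T_C = 51 °C → 51 + 273.15 = 324.15 K.
No engine can exceed the Carnot limit: η_max = 1 − T_C/T_H = 1 − 324.15/1373.15 = 0.7639.
W_max = η_max · Q_H = 0.7639 × 46.3 = 35.4 kJ.

W_max ≈ 35.4 kJ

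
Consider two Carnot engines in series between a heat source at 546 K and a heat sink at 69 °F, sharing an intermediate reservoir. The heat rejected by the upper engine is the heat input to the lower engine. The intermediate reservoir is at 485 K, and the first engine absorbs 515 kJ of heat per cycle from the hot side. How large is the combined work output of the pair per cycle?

T_C = 69 °F → (69 − 32) × 5/9 = 20.56 °C = 293.71 K.
Two reversible stages in series are equivalent to a single Carnot engine between T_H and T_C, so η_total = 1 − T_C/T_H = 1 − 293.71/546.00 = 0.4621.
W_total = η_total · Q_H = 0.4621 × 515 = 238 kJ.

W_total ≈ 238 kJ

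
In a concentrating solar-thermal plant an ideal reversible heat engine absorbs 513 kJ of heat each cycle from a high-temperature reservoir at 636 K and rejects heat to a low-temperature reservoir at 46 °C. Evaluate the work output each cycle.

W ≈ 255.6 kJ

T_C = 46 °C → 46 + 273.15 = 319.15 K.
η_rev = 1 − T_C/T_H = 1 − 319.15/636.00 = 0.4982.
W = η·Q_H = 0.4982 × 513 = 255.6 kJ.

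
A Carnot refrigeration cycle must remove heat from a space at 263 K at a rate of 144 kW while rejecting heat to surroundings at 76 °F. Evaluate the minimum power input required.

T_H = 76 °F → (76 − 32) × 5/9 = 24.44 °C = 297.59 K.
For a reversible refrigerator, COP_R = T_C/(T_H − T_C) = 263.00/34.59 = 7.6024.
W = Q_C/COP_R = 144/7.6024 = 18.9 kW.

Ẇ_in ≈ 18.9 kW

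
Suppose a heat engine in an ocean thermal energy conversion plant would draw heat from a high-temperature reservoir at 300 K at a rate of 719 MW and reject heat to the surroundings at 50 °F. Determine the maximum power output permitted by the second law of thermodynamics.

Ẇ_max ≈ 40.4 MW

T_C = 50 °F → (50 − 32) × 5/9 = 10.00 °C = 283.15 K.
The second-law ceiling is the Carnot efficiency, η_max = 1 − T_C/T_H = 1 − 283.15/300.00 = 0.0562.
W_max = η_max · Q_H = 0.0562 × 719 = 40.4 MW.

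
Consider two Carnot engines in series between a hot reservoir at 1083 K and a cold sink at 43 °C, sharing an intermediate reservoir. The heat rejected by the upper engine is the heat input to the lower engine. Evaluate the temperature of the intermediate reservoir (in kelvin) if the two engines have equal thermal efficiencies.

T_C = 43 °C → 43 + 273.15 = 316.15 K.
Equal efficiencies require 1 − T_m/T_H = 1 − T_C/T_m, i.e. T_m/T_H = T_C/T_m, so T_m = √(T_H·T_C) = √(1083.00 × 316.15) = 585 K.

T_m ≈ 585 K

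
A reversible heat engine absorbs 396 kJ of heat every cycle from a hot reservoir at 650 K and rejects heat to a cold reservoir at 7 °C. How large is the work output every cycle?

W ≈ 225.3 kJ

T_C = 7 °C → 7 + 273.15 = 280.15 K.
η_rev = 1 − T_C/T_H = 1 − 280.15/650.00 = 0.5690.
W = η·Q_H = 0.5690 × 396 = 225.3 kJ.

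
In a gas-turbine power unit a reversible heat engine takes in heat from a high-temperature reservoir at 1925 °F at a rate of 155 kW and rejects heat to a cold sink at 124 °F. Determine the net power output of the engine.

Ẇ ≈ 117 kW

T_H = 1925 °F → (1925 − 32) × 5/9 = 1051.67 °C = 1324.82 K.
T_C = 124 °F → (124 − 32) × 5/9 = 51.11 °C = 324.26 K.
Carnot efficiency: η = 1 − T_C/T_H = 1 − 324.26/1324.82 = 0.7552.
W = η·Q_H = 0.7552 × 155 = 117 kW.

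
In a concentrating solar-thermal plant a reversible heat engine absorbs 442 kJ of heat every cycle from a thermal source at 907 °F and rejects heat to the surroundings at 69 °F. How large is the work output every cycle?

W ≈ 271 kJ

T_H = 907 °F → (907 − 32) × 5/9 = 486.11 °C = 759.26 K.
T_C = 69 °F → (69 − 32) × 5/9 = 20.56 °C = 293.71 K.
η_rev = 1 − T_C/T_H = 1 − 293.71/759.26 = 0.6132.
W = η·Q_H = 0.6132 × 442 = 271 kJ.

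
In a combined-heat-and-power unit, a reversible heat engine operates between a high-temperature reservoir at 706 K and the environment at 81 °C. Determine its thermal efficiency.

η ≈ 0.498

T_C = 81 °C → 81 + 273.15 = 354.15 K.
Since the cycle is reversible, η = 1 − T_C/T_H = 1 − 354.15/706.00 = 0.498.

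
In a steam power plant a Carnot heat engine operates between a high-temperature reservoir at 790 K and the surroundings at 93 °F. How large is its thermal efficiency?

T_C = 93 °F → (93 − 32) × 5/9 = 33.89 °C = 307.04 K.
The Carnot efficiency is η = 1 − T_C/T_H = 1 − 307.04/790.00 = 0.6113.

η ≈ 0.6113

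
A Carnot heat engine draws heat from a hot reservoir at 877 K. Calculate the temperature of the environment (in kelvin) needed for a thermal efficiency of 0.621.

From η = 1 − T_C/T_H, T_C = T_H·(1 − η) = 877.00 × (1 − 0.621) = 332.4 K.

T_C ≈ 332.4 K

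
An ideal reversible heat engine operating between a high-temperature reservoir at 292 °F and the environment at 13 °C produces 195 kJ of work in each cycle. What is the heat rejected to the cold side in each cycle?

T_H = 292 °F → (292 − 32) × 5/9 = 144.44 °C = 417.59 K.
T_C = 13 °C → 13 + 273.15 = 286.15 K.
The Carnot efficiency is η = 1 − T_C/T_H = 1 − 286.15/417.59 = 0.3148.
Since Q_C/Q_H = T_C/T_H and Q_H = W/η, Q_C = W·T_C/(T_H − T_C) = 195 × 286.15/131.44 = 425 kJ.

Q_C ≈ 425 kJ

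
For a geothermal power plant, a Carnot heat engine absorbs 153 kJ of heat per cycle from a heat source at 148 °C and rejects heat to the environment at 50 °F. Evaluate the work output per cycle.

T_H = 148 °C → 148 + 273.15 = 421.15 K.
T_C = 50 °F → (50 − 32) × 5/9 = 10.00 °C = 283.15 K.
Carnot efficiency: η = 1 − T_C/T_H = 1 − 283.15/421.15 = 0.3277.
W = η·Q_H = 0.3277 × 153 = 50.1 kJ.

W ≈ 50.1 kJ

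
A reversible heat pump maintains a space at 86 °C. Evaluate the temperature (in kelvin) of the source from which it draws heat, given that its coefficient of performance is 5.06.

T_C ≈ 288 K

T_H = 86 °C → 86 + 273.15 = 359.15 K.
COP_HP = T_H/(T_H − T_C) ⇒ T_C = T_H·(COP_HP − 1)/COP_HP = 359.15 × (5.06 − 1)/5.06 = 288 K.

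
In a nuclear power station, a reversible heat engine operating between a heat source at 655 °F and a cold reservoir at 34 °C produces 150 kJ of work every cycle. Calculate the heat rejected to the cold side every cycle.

Q_C ≈ 148 kJ

T_H = 655 °F → (655 − 32) × 5/9 = 346.11 °C = 619.26 K.
T_C = 34 °C → 34 + 273.15 = 307.15 K.
Since the cycle is reversible, η = 1 − T_C/T_H = 1 − 307.15/619.26 = 0.5040.
Since Q_C/Q_H = T_C/T_H and Q_H = W/η, Q_C = W·T_C/(T_H − T_C) = 150 × 307.15/312.11 = 148 kJ.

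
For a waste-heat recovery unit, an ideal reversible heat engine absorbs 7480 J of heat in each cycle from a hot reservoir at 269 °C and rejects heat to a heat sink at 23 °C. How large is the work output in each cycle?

T_H = 269 °C → 269 + 273.15 = 542.15 K.
T_C = 23 °C → 23 + 273.15 = 296.15 K.
Carnot efficiency: η = 1 − T_C/T_H = 1 − 296.15/542.15 = 0.4537.
W = η·Q_H = 0.4537 × 7480 = 3394 J.

W ≈ 3394 J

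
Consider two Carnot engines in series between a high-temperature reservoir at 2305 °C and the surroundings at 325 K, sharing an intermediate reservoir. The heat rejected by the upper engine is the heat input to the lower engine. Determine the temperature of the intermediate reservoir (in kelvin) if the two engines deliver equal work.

T_m ≈ 1450 K

T_H = 2305 °C → 2305 + 273.15 = 2578.15 K.
For reversible stages Q_m = Q_H·(T_m/T_H). Setting W₁ = Q_H(1 − T_m/T_H) equal to W₂ = Q_m(1 − T_C/T_m) = Q_H·(T_m − T_C)/T_H gives T_H − T_m = T_m − T_C, so T_m = (T_H + T_C)/2 = (2578.15 + 325.00)/2 = 1450 K.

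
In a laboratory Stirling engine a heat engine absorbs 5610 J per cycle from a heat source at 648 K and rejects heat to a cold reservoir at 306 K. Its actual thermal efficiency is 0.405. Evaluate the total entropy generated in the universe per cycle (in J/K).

W = η·Q_H = 0.405 × 5610 = 2272 J, so Q_C = Q_H − W = 3338 J.
Entropy balance on the reservoirs: −Q_H/T_H = -8.657 J/K, +Q_C/T_C = 10.91 J/K.
ΔS_univ = −Q_H/T_H + Q_C/T_C = 2.25 J/K (> 0, since η = 0.405 < η_Carnot = 0.528).

ΔS_univ ≈ 2.25 J/K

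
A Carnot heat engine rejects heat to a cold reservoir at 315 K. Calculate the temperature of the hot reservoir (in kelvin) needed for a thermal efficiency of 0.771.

From η = 1 − T_C/T_H, solving for T_H gives T_H = T_C/(1 − η) = 315.00/(1 − 0.771) = 1380 K.

T_H ≈ 1380 K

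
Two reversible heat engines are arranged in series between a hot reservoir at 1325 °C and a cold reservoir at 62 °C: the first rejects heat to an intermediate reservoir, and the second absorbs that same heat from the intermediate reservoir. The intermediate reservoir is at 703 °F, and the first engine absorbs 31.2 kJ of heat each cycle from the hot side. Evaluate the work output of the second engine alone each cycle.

W₂ ≈ 6.067 kJ

T_H = 1325 °C → 1325 + 273.15 = 1598.15 K.
T_C = 62 °C → 62 + 273.15 = 335.15 K.
T_m = 703 °F → (703 − 32) × 5/9 = 372.78 °C = 645.93 K.
Heat entering the second stage: Q_m = Q_H·(T_m/T_H) = 31.2 × 645.93/1598.15 = 12.61 kJ.
Second-stage efficiency η₂ = 1 − T_C/T_m = 1 − 335.15/645.93 = 0.4811, so W₂ = η₂·Q_m = 6.067 kJ.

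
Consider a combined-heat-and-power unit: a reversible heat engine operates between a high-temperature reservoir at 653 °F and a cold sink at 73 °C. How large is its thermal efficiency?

T_H = 653 °F → (653 − 32) × 5/9 = 345.00 °C = 618.15 K.
T_C = 73 °C → 73 + 273.15 = 346.15 K.
Carnot efficiency: η = 1 − T_C/T_H = 1 − 346.15/618.15 = 0.4400.

η ≈ 0.4400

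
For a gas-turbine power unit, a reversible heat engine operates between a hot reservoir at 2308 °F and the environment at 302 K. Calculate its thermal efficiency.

η ≈ 0.8036

T_H = 2308 °F → (2308 − 32) × 5/9 = 1264.44 °C = 1537.59 K.
Since the cycle is reversible, η = 1 − T_C/T_H = 1 − 302.00/1537.59 = 0.8036.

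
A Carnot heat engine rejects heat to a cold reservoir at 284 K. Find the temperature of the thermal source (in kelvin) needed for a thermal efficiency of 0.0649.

T_H ≈ 304 K

From η = 1 − T_C/T_H, solving for T_H gives T_H = T_C/(1 − η) = 284.00/(1 − 0.0649) = 304 K.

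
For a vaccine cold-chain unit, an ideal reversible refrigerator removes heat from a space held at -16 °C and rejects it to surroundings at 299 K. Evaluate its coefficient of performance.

T_C = -16 °C → -16 + 273.15 = 257.15 K.
COP_R = T_C/(T_H − T_C) = 257.15/(299.00 − 257.15) = 6.145.

COP_R ≈ 6.145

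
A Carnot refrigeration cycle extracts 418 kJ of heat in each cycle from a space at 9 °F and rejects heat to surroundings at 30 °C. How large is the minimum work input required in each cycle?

W_in ≈ 68.7 kJ

T_H = 30 °C → 30 + 273.15 = 303.15 K.
T_C = 9 °F → (9 − 32) × 5/9 = -12.78 °C = 260.37 K.
Carnot COP: COP_R = T_C/(T_H − T_C) = 260.37/42.78 = 6.0866.
W = Q_C/COP_R = 418/6.0866 = 68.7 kJ.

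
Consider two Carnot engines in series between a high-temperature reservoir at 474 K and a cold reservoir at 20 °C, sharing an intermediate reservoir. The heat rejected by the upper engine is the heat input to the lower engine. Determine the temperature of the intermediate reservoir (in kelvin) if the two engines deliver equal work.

T_m ≈ 384 K

T_C = 20 °C → 20 + 273.15 = 293.15 K.
For reversible stages Q_m = Q_H·(T_m/T_H). Setting W₁ = Q_H(1 − T_m/T_H) equal to W₂ = Q_m(1 − T_C/T_m) = Q_H·(T_m − T_C)/T_H gives T_H − T_m = T_m − T_C, so T_m = (T_H + T_C)/2 = (474.00 + 293.15)/2 = 384 K.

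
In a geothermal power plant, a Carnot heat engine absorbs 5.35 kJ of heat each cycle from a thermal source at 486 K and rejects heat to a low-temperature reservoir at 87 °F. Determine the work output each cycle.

T_C = 87 °F → (87 − 32) × 5/9 = 30.56 °C = 303.71 K.
For a reversible engine, η = 1 − T_C/T_H = 1 − 303.71/486.00 = 0.3751.
W = η·Q_H = 0.3751 × 5.35 = 2.007 kJ.

W ≈ 2.007 kJ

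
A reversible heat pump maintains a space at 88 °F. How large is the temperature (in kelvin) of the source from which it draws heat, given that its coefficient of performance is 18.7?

T_H = 88 °F → (88 − 32) × 5/9 = 31.11 °C = 304.26 K.
COP_HP = T_H/(T_H − T_C) ⇒ T_C = T_H·(COP_HP − 1)/COP_HP = 304.26 × (18.7 − 1)/18.7 = 288.0 K.

T_C ≈ 288.0 K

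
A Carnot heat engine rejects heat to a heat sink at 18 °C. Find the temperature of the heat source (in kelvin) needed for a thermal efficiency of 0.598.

T_C = 18 °C → 18 + 273.15 = 291.15 K.
From η = 1 − T_C/T_H, solving for T_H gives T_H = T_C/(1 − η) = 291.15/(1 − 0.598) = 724 K.

T_H ≈ 724 K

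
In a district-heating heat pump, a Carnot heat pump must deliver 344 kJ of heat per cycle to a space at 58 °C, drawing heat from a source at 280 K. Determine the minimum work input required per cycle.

W_in ≈ 53.1 kJ

T_H = 58 °C → 58 + 273.15 = 331.15 K.
The Carnot heat-pump COP is COP_HP = T_H/(T_H − T_C) = 331.15/51.15 = 6.4741.
W = Q_H/COP_HP = 344/6.4741 = 53.1 kJ.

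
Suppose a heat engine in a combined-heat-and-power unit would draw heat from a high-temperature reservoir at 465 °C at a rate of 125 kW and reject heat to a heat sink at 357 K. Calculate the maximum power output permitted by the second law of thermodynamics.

Ẇ_max ≈ 64.54 kW

T_H = 465 °C → 465 + 273.15 = 738.15 K.
No engine can exceed the Carnot limit: η_max = 1 − T_C/T_H = 1 − 357.00/738.15 = 0.5164.
W_max = η_max · Q_H = 0.5164 × 125 = 64.54 kW.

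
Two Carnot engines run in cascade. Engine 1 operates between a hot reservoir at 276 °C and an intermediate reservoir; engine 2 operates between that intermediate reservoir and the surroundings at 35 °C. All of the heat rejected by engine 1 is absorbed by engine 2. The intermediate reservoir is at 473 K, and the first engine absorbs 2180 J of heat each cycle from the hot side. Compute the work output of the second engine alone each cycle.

W₂ ≈ 654.4 J

T_H = 276 °C → 276 + 273.15 = 549.15 K.
T_C = 35 °C → 35 + 273.15 = 308.15 K.
Heat entering the second stage: Q_m = Q_H·(T_m/T_H) = 2180 × 473.00/549.15 = 1878 J.
Second-stage efficiency η₂ = 1 − T_C/T_m = 1 − 308.15/473.00 = 0.3485, so W₂ = η₂·Q_m = 654.4 J.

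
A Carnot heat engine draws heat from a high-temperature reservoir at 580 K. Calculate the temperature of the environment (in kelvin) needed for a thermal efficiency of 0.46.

T_C ≈ 313 K

From η = 1 − T_C/T_H, T_C = T_H·(1 − η) = 580.00 × (1 − 0.46) = 313 K.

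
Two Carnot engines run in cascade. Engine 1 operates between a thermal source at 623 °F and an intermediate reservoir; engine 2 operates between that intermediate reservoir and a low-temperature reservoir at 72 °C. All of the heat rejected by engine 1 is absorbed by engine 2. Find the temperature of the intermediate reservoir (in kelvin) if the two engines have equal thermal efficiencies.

T_H = 623 °F → (623 − 32) × 5/9 = 328.33 °C = 601.48 K.
T_C = 72 °C → 72 + 273.15 = 345.15 K.
Equal efficiencies require 1 − T_m/T_H = 1 − T_C/T_m, i.e. T_m/T_H = T_C/T_m, so T_m = √(T_H·T_C) = √(601.48 × 345.15) = 456 K.

T_m ≈ 456 K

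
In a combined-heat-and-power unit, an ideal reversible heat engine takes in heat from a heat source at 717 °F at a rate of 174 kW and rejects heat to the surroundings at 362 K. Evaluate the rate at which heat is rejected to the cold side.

T_H = 717 °F → (717 − 32) × 5/9 = 380.56 °C = 653.71 K.
Carnot efficiency: η = 1 − T_C/T_H = 1 − 362.00/653.71 = 0.4462.
For a reversible cycle Q_C/Q_H = T_C/T_H, so Q_C = 174 × 362.00/653.71 = 96.4 kW.

Q̇_C ≈ 96.4 kW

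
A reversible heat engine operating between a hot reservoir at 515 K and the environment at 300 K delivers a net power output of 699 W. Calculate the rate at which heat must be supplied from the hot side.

Q̇_H ≈ 1670 W

η_rev = 1 − T_C/T_H = 1 − 300.00/515.00 = 0.4175.
Q_H = W/η = 699/0.4175 = 1670 W.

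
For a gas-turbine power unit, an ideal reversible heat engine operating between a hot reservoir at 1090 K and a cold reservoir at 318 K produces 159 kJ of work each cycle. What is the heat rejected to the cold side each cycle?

Q_C ≈ 65.49 kJ

For a reversible engine, η = 1 − T_C/T_H = 1 − 318.00/1090.00 = 0.7083.
Since Q_C/Q_H = T_C/T_H and Q_H = W/η, Q_C = W·T_C/(T_H − T_C) = 159 × 318.00/772.00 = 65.49 kJ.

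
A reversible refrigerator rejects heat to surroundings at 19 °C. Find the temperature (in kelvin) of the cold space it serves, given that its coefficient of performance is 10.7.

T_H = 19 °C → 19 + 273.15 = 292.15 K.
COP_R = T_C/(T_H − T_C) ⇒ T_C = T_H·COP_R/(1 + COP_R) = 292.15 × 10.7/(1 + 10.7) = 267.2 K.

T_C ≈ 267.2 K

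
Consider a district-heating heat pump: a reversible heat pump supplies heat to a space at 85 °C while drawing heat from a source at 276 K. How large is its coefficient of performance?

T_H = 85 °C → 85 + 273.15 = 358.15 K.
For a reversible heat pump, COP_HP = T_H/(T_H − T_C) = 358.15/(358.15 − 276.00) = 4.36.

COP_HP ≈ 4.36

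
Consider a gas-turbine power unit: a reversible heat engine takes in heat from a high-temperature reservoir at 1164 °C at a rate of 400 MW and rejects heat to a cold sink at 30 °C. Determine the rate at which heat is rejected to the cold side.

T_H = 1164 °C → 1164 + 273.15 = 1437.15 K.
T_C = 30 °C → 30 + 273.15 = 303.15 K.
For a reversible engine, η = 1 − T_C/T_H = 1 − 303.15/1437.15 = 0.7891.
For a reversible cycle Q_C/Q_H = T_C/T_H, so Q_C = 400 × 303.15/1437.15 = 84.4 MW.

Q̇_C ≈ 84.4 MW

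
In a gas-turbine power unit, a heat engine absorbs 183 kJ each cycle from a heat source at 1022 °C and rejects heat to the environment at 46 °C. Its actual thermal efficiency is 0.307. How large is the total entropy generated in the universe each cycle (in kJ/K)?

T_H = 1022 °C → 1022 + 273.15 = 1295.15 K.
T_C = 46 °C → 46 + 273.15 = 319.15 K.
W = η·Q_H = 0.307 × 183 = 56.18 kJ, so Q_C = Q_H − W = 126.8 kJ.
The hot reservoir loses entropy Q_H/T_H = 183/1295.15 = 0.1413 kJ/K; the cold reservoir gains Q_C/T_C = 126.8/319.15 = 0.3974 kJ/K.
ΔS_univ = −Q_H/T_H + Q_C/T_C = 0.2561 kJ/K (> 0, since η = 0.307 < η_Carnot = 0.754).

ΔS_univ ≈ 0.2561 kJ/K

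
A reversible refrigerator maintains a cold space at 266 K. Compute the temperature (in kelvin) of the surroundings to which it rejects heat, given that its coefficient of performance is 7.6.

COP_R = T_C/(T_H − T_C) ⇒ T_H = T_C·(1 + 1/COP_R) = 266.00 × (1 + 1/7.6) = 301 K.

T_H ≈ 301 K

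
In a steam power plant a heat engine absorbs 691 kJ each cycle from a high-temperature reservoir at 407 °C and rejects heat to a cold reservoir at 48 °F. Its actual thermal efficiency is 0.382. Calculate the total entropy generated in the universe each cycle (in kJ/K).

T_H = 407 °C → 407 + 273.15 = 680.15 K.
T_C = 48 °F → (48 − 32) × 5/9 = 8.89 °C = 282.04 K.
W = η·Q_H = 0.382 × 691 = 264.0 kJ, so Q_C = Q_H − W = 427.0 kJ.
The hot reservoir loses entropy Q_H/T_H = 691/680.15 = 1.016 kJ/K; the cold reservoir gains Q_C/T_C = 427.0/282.04 = 1.514 kJ/K.
ΔS_univ = −Q_H/T_H + Q_C/T_C = 0.498 kJ/K (> 0, since η = 0.382 < η_Carnot = 0.585).

ΔS_univ ≈ 0.498 kJ/K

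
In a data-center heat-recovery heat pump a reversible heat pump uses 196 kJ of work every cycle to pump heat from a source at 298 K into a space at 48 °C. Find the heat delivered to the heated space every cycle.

Q_H ≈ 2720 kJ

T_H = 48 °C → 48 + 273.15 = 321.15 K.
Reversible heating COP: COP_HP = T_H/(T_H − T_C) = 321.15/23.15 = 13.8726.
Q_H = COP_HP · W = 13.8726 × 196 = 2720 kJ.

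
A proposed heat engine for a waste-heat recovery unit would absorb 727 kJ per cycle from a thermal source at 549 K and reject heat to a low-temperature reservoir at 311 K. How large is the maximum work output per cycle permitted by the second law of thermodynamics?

W_max ≈ 315 kJ

By the Carnot theorem, η_max = 1 − T_C/T_H = 1 − 311.00/549.00 = 0.4335.
W_max = η_max · Q_H = 0.4335 × 727 = 315 kJ.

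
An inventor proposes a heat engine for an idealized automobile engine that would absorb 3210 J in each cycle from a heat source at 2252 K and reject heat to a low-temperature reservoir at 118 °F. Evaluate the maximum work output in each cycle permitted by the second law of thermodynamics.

T_C = 118 °F → (118 − 32) × 5/9 = 47.78 °C = 320.93 K.
The upper bound on efficiency is η_max = 1 − T_C/T_H = 1 − 320.93/2252.00 = 0.8575.
W_max = η_max · Q_H = 0.8575 × 3210 = 2750 J.

W_max ≈ 2750 J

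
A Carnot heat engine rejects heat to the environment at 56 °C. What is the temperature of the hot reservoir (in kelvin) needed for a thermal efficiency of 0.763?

T_H ≈ 1390 K

T_C = 56 °C → 56 + 273.15 = 329.15 K.
From η = 1 − T_C/T_H, solving for T_H gives T_H = T_C/(1 − η) = 329.15/(1 − 0.763) = 1390 K.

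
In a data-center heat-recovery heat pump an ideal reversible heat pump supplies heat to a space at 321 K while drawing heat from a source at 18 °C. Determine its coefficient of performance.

COP_HP ≈ 10.75

T_C = 18 °C → 18 + 273.15 = 291.15 K.
Reversible heating COP: COP_HP = T_H/(T_H − T_C) = 321.00/(321.00 − 291.15) = 10.75.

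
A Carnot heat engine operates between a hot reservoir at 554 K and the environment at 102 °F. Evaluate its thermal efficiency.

T_C = 102 °F → (102 − 32) × 5/9 = 38.89 °C = 312.04 K.
Carnot efficiency: η = 1 − T_C/T_H = 1 − 312.04/554.00 = 0.4368.

η ≈ 0.4368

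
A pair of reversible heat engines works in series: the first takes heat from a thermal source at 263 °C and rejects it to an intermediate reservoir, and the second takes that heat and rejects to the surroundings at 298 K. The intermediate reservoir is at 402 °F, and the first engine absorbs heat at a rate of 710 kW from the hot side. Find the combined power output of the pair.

Ẇ_total ≈ 315 kW

T_H = 263 °C → 263 + 273.15 = 536.15 K.
Two reversible stages in series are equivalent to a single Carnot engine between T_H and T_C, so η_total = 1 − T_C/T_H = 1 − 298.00/536.15 = 0.4442.
W_total = η_total · Q_H = 0.4442 × 710 = 315 kW.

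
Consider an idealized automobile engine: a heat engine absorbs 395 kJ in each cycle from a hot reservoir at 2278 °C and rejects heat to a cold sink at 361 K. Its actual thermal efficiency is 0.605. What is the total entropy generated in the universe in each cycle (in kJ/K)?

T_H = 2278 °C → 2278 + 273.15 = 2551.15 K.
W = η·Q_H = 0.605 × 395 = 239.0 kJ, so Q_C = Q_H − W = 156.0 kJ.
The hot reservoir loses entropy Q_H/T_H = 395/2551.15 = 0.1548 kJ/K; the cold reservoir gains Q_C/T_C = 156.0/361.00 = 0.4322 kJ/K.
ΔS_univ = −Q_H/T_H + Q_C/T_C = 0.277 kJ/K (> 0, since η = 0.605 < η_Carnot = 0.858).

ΔS_univ ≈ 0.277 kJ/K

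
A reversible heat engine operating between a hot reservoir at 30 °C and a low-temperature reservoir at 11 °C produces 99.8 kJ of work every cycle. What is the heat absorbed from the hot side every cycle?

T_H = 30 °C → 30 + 273.15 = 303.15 K.
T_C = 11 °C → 11 + 273.15 = 284.15 K.
The Carnot efficiency is η = 1 − T_C/T_H = 1 − 284.15/303.15 = 0.0627.
Q_H = W/η = 99.8/0.0627 = 1590 kJ.

Q_H ≈ 1590 kJ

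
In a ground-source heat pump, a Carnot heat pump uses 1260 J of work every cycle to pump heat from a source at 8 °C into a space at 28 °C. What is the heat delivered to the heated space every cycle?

T_H = 28 °C → 28 + 273.15 = 301.15 K.
T_C = 8 °C → 8 + 273.15 = 281.15 K.
The Carnot heat-pump COP is COP_HP = T_H/(T_H − T_C) = 301.15/20.00 = 15.0575.
Q_H = COP_HP · W = 15.0575 × 1260 = 18970 J.

Q_H ≈ 18970 J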